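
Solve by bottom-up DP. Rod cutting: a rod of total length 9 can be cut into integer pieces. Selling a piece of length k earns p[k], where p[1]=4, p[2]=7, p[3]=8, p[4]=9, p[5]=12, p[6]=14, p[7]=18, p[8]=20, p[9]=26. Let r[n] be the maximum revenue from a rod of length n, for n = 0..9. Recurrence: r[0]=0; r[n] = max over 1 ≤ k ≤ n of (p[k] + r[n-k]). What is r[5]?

   n    0    1    2    3    4    5    6    7    8    9
r[n]    0    4    8   12   16   20   24   28   32   36

20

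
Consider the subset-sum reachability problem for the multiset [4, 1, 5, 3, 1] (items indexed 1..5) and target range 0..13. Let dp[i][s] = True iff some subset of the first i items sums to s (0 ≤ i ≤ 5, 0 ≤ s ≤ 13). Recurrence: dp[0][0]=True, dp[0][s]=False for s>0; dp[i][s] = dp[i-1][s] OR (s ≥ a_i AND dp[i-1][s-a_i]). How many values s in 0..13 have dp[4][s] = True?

i\s   0   1   2   3   4   5   6   7   8   9  10  11  12  13
  0   T   F   F   F   F   F   F   F   F   F   F   F   F   F
  1   T   F   F   F   T   F   F   F   F   F   F   F   F   F
  2   T   T   F   F   T   T   F   F   F   F   F   F   F   F
  3   T   T   F   F   T   T   T   F   F   T   T   F   F   F
  4   T   T   F   T   T   T   T   T   T   T   T   F   T   T
  5   T   T   T   T   T   T   T   T   T   T   T   T   T   T

12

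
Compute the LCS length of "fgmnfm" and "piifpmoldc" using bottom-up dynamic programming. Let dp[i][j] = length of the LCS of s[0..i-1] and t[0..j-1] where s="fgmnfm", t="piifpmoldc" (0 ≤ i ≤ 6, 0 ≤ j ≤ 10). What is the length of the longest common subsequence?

2

   ''  p  i  i  f  p  m  o  l  d  c
''  0  0  0  0  0  0  0  0  0  0  0
 f  0  0  0  0  1  1  1  1  1  1  1
 g  0  0  0  0  1  1  1  1  1  1  1
 m  0  0  0  0  1  1  2  2  2  2  2
 n  0  0  0  0  1  1  2  2  2  2  2
 f  0  0  0  0  1  1  2  2  2  2  2
 m  0  0  0  0  1  1  2  2  2  2  2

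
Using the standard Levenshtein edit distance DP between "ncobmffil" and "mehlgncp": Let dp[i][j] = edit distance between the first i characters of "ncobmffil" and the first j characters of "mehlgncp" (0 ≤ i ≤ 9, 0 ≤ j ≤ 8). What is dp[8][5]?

   ''  m  e  h  l  g  n  c  p
''  0  1  2  3  4  5  6  7  8
 n  1  1  2  3  4  5  5  6  7
 c  2  2  2  3  4  5  6  5  6
 o  3  3  3  3  4  5  6  6  6
 b  4  4  4  4  4  5  6  7  7
 m  5  4  5  5  5  5  6  7  8
 f  6  5  5  6  6  6  6  7  8
 f  7  6  6  6  7  7  7  7  8
 i  8  7  7  7  7  8  8  8  8
 l  9  8  8  8  7  8  9  9  9

8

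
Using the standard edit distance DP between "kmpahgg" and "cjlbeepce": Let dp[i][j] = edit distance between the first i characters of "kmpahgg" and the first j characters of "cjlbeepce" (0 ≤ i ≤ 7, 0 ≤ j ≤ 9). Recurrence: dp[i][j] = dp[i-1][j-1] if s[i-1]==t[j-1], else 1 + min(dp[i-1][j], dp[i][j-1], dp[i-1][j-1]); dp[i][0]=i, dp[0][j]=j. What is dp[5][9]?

8

   ''  c  j  l  b  e  e  p  c  e
''  0  1  2  3  4  5  6  7  8  9
 k  1  1  2  3  4  5  6  7  8  9
 m  2  2  2  3  4  5  6  7  8  9
 p  3  3  3  3  4  5  6  6  7  8
 a  4  4  4  4  4  5  6  7  7  8
 h  5  5  5  5  5  5  6  7  8  8
 g  6  6  6  6  6  6  6  7  8  9
 g  7  7  7  7  7  7  7  7  8  9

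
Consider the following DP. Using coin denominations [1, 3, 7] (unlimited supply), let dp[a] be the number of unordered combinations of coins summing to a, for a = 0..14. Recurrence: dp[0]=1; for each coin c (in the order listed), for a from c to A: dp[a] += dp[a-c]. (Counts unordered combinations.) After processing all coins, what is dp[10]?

6

after  coin     0     1     2     3     4     5     6     7     8     9    10    11    12    13    14
          1     1     1     1     1     1     1     1     1     1     1     1     1     1     1     1
          3     1     1     1     2     2     2     3     3     3     4     4     4     5     5     5
          7     1     1     1     2     2     2     3     4     4     5     6     6     7     8     9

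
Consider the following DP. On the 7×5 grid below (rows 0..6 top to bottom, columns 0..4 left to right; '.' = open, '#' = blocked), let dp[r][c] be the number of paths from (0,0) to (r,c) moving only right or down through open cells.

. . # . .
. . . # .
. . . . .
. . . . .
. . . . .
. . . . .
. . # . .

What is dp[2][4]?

5

r\c   0   1   2   3   4
  0   1   1   0   0   0
  1   1   2   2   0   0
  2   1   3   5   5   5
  3   1   4   9  14  19
  4   1   5  14  28  47
  5   1   6  20  48  95
  6   1   7   0  48 143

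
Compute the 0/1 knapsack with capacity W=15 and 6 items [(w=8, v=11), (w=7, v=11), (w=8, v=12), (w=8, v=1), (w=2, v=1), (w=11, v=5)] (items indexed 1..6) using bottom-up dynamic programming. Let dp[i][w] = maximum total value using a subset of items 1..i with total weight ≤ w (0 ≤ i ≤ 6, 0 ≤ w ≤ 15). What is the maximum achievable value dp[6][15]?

i\w   0   1   2   3   4   5   6   7   8   9  10  11  12  13  14  15
  0   0   0   0   0   0   0   0   0   0   0   0   0   0   0   0   0
  1   0   0   0   0   0   0   0   0  11  11  11  11  11  11  11  11
  2   0   0   0   0   0   0   0  11  11  11  11  11  11  11  11  22
  3   0   0   0   0   0   0   0  11  12  12  12  12  12  12  12  23
  4   0   0   0   0   0   0   0  11  12  12  12  12  12  12  12  23
  5   0   0   1   1   1   1   1  11  12  12  13  13  13  13  13  23
  6   0   0   1   1   1   1   1  11  12  12  13  13  13  13  13  23

23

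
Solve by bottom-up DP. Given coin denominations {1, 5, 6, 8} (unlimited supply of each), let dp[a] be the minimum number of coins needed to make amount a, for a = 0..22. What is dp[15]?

3

 a  0  1  2  3  4  5  6  7  8  9 10 11 12 13 14 15 16 17 18 19 20 21 22
dp  0  1  2  3  4  1  1  2  1  2  2  2  2  2  2  3  2  3  3  3  3  3  3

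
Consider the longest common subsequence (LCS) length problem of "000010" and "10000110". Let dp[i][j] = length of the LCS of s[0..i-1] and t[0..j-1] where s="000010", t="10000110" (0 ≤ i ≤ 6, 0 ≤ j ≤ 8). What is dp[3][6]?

3

   ''  1  0  0  0  0  1  1  0
''  0  0  0  0  0  0  0  0  0
 0  0  0  1  1  1  1  1  1  1
 0  0  0  1  2  2  2  2  2  2
 0  0  0  1  2  3  3  3  3  3
 0  0  0  1  2  3  4  4  4  4
 1  0  1  1  2  3  4  5  5  5
 0  0  1  2  2  3  4  5  5  6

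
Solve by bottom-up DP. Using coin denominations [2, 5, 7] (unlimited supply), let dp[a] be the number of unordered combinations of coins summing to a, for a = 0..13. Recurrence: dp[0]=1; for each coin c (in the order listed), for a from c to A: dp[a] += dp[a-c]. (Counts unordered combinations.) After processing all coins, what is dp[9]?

after  coin     0     1     2     3     4     5     6     7     8     9    10    11    12    13
          2     1     0     1     0     1     0     1     0     1     0     1     0     1     0
          5     1     0     1     0     1     1     1     1     1     1     2     1     2     1
          7     1     0     1     0     1     1     1     2     1     2     2     2     3     2

2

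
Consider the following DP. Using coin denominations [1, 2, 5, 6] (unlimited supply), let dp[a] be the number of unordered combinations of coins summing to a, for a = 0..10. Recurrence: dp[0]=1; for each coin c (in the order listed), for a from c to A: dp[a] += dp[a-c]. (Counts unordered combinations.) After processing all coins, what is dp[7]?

7

after  coin     0     1     2     3     4     5     6     7     8     9    10
          1     1     1     1     1     1     1     1     1     1     1     1
          2     1     1     2     2     3     3     4     4     5     5     6
          5     1     1     2     2     3     4     5     6     7     8    10
          6     1     1     2     2     3     4     6     7     9    10    13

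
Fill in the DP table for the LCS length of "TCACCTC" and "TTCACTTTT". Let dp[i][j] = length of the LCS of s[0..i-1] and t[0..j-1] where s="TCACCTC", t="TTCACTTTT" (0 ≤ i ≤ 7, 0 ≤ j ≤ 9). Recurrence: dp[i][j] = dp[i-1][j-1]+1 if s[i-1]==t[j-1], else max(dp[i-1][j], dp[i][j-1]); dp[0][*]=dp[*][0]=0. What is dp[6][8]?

5

   ''  T  T  C  A  C  T  T  T  T
''  0  0  0  0  0  0  0  0  0  0
 T  0  1  1  1  1  1  1  1  1  1
 C  0  1  1  2  2  2  2  2  2  2
 A  0  1  1  2  3  3  3  3  3  3
 C  0  1  1  2  3  4  4  4  4  4
 C  0  1  1  2  3  4  4  4  4  4
 T  0  1  2  2  3  4  5  5  5  5
 C  0  1  2  3  3  4  5  5  5  5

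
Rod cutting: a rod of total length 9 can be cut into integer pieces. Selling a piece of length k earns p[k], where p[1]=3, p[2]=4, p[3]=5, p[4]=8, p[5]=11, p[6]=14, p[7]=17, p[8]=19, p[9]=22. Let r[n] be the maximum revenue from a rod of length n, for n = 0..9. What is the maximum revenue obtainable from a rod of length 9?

   n    0    1    2    3    4    5    6    7    8    9
r[n]    0    3    6    9   12   15   18   21   24   27

27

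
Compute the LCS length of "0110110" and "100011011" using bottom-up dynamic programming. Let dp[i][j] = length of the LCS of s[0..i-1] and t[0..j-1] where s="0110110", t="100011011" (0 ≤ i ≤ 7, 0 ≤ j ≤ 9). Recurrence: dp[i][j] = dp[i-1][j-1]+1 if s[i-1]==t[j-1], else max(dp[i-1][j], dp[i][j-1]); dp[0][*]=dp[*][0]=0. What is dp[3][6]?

   ''  1  0  0  0  1  1  0  1  1
''  0  0  0  0  0  0  0  0  0  0
 0  0  0  1  1  1  1  1  1  1  1
 1  0  1  1  1  1  2  2  2  2  2
 1  0  1  1  1  1  2  3  3  3  3
 0  0  1  2  2  2  2  3  4  4  4
 1  0  1  2  2  2  3  3  4  5  5
 1  0  1  2  2  2  3  4  4  5  6
 0  0  1  2  3  3  3  4  5  5  6

3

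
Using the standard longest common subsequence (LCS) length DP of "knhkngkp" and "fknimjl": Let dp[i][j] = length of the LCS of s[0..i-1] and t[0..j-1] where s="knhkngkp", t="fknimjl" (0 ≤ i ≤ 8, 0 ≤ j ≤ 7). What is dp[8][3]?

2

   ''  f  k  n  i  m  j  l
''  0  0  0  0  0  0  0  0
 k  0  0  1  1  1  1  1  1
 n  0  0  1  2  2  2  2  2
 h  0  0  1  2  2  2  2  2
 k  0  0  1  2  2  2  2  2
 n  0  0  1  2  2  2  2  2
 g  0  0  1  2  2  2  2  2
 k  0  0  1  2  2  2  2  2
 p  0  0  1  2  2  2  2  2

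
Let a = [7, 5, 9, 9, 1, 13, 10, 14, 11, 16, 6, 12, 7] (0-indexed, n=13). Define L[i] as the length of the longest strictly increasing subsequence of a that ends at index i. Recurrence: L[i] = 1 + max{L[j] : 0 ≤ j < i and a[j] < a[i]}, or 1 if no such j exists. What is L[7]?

   i    0    1    2    3    4    5    6    7    8    9   10   11   12
a[i]    7    5    9    9    1   13   10   14   11   16    6   12    7
L[i]    1    1    2    2    1    3    3    4    4    5    2    5    3

4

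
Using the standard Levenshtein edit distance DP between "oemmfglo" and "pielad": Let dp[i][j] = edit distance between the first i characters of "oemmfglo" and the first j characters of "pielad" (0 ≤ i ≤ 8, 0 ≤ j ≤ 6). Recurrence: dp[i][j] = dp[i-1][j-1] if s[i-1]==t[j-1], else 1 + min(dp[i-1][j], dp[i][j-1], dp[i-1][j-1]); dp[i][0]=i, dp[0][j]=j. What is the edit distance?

   ''  p  i  e  l  a  d
''  0  1  2  3  4  5  6
 o  1  1  2  3  4  5  6
 e  2  2  2  2  3  4  5
 m  3  3  3  3  3  4  5
 m  4  4  4  4  4  4  5
 f  5  5  5  5  5  5  5
 g  6  6  6  6  6  6  6
 l  7  7  7  7  6  7  7
 o  8  8  8  8  7  7  8

8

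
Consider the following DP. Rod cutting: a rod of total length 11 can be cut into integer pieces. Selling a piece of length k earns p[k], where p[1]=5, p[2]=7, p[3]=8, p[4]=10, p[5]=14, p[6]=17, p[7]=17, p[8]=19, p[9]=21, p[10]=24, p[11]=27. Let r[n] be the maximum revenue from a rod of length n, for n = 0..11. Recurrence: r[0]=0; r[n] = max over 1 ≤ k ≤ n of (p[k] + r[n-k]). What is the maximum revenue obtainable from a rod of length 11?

   n    0    1    2    3    4    5    6    7    8    9   10   11
r[n]    0    5   10   15   20   25   30   35   40   45   50   55

55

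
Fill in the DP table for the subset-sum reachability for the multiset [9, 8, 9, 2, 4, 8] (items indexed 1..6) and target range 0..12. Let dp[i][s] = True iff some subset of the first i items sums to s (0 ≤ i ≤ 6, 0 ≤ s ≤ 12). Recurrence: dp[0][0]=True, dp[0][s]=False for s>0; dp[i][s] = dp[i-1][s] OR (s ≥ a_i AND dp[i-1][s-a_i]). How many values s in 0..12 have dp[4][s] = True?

6

i\s   0   1   2   3   4   5   6   7   8   9  10  11  12
  0   T   F   F   F   F   F   F   F   F   F   F   F   F
  1   T   F   F   F   F   F   F   F   F   T   F   F   F
  2   T   F   F   F   F   F   F   F   T   T   F   F   F
  3   T   F   F   F   F   F   F   F   T   T   F   F   F
  4   T   F   T   F   F   F   F   F   T   T   T   T   F
  5   T   F   T   F   T   F   T   F   T   T   T   T   T
  6   T   F   T   F   T   F   T   F   T   T   T   T   T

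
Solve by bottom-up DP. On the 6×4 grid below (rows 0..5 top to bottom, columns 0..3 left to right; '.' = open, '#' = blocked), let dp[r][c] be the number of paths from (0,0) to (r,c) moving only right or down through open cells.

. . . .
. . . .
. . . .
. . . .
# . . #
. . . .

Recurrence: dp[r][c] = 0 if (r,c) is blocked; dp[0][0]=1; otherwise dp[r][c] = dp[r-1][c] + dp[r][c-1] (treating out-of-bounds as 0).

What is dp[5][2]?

18

r\c   0   1   2   3
  0   1   1   1   1
  1   1   2   3   4
  2   1   3   6  10
  3   1   4  10  20
  4   0   4  14   0
  5   0   4  18  18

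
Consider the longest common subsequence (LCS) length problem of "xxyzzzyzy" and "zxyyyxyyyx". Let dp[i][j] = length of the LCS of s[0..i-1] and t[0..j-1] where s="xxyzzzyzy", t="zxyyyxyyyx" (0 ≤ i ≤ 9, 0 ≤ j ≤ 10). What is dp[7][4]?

3

   ''  z  x  y  y  y  x  y  y  y  x
''  0  0  0  0  0  0  0  0  0  0  0
 x  0  0  1  1  1  1  1  1  1  1  1
 x  0  0  1  1  1  1  2  2  2  2  2
 y  0  0  1  2  2  2  2  3  3  3  3
 z  0  1  1  2  2  2  2  3  3  3  3
 z  0  1  1  2  2  2  2  3  3  3  3
 z  0  1  1  2  2  2  2  3  3  3  3
 y  0  1  1  2  3  3  3  3  4  4  4
 z  0  1  1  2  3  3  3  3  4  4  4
 y  0  1  1  2  3  4  4  4  4  5  5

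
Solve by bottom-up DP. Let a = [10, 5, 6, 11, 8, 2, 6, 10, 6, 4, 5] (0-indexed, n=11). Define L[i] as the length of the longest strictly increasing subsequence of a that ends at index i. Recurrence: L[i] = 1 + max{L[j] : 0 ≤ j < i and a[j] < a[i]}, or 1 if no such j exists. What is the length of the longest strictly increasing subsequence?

   i    0    1    2    3    4    5    6    7    8    9   10
a[i]   10    5    6   11    8    2    6   10    6    4    5
L[i]    1    1    2    3    3    1    2    4    2    2    3

4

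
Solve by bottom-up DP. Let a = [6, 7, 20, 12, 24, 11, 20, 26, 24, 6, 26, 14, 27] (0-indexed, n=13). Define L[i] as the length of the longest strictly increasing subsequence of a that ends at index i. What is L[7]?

   i    0    1    2    3    4    5    6    7    8    9   10   11   12
a[i]    6    7   20   12   24   11   20   26   24    6   26   14   27
L[i]    1    2    3    3    4    3    4    5    5    1    6    4    7

5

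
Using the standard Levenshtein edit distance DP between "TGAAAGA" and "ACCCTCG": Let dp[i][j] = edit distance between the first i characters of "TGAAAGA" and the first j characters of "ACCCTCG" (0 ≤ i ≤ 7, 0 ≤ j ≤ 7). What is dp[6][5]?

6

   ''  A  C  C  C  T  C  G
''  0  1  2  3  4  5  6  7
 T  1  1  2  3  4  4  5  6
 G  2  2  2  3  4  5  5  5
 A  3  2  3  3  4  5  6  6
 A  4  3  3  4  4  5  6  7
 A  5  4  4  4  5  5  6  7
 G  6  5  5  5  5  6  6  6
 A  7  6  6  6  6  6  7  7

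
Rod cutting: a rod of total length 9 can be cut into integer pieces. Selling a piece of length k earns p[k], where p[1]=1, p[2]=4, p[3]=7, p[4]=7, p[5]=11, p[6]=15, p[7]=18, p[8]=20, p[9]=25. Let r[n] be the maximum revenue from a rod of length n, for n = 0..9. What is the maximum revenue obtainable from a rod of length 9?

25

   n    0    1    2    3    4    5    6    7    8    9
r[n]    0    1    4    7    8   11   15   18   20   25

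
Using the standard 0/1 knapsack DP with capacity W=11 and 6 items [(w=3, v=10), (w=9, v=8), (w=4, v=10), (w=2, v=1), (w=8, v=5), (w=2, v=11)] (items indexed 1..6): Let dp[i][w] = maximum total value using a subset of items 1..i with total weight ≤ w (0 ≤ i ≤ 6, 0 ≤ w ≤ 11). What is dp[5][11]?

i\w   0   1   2   3   4   5   6   7   8   9  10  11
  0   0   0   0   0   0   0   0   0   0   0   0   0
  1   0   0   0  10  10  10  10  10  10  10  10  10
  2   0   0   0  10  10  10  10  10  10  10  10  10
  3   0   0   0  10  10  10  10  20  20  20  20  20
  4   0   0   1  10  10  11  11  20  20  21  21  21
  5   0   0   1  10  10  11  11  20  20  21  21  21
  6   0   0  11  11  12  21  21  22  22  31  31  32

21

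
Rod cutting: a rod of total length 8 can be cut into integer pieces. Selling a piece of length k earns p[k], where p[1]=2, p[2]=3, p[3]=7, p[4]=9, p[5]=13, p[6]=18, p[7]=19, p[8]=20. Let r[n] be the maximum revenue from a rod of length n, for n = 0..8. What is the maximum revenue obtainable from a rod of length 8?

22

   n    0    1    2    3    4    5    6    7    8
r[n]    0    2    4    7    9   13   18   20   22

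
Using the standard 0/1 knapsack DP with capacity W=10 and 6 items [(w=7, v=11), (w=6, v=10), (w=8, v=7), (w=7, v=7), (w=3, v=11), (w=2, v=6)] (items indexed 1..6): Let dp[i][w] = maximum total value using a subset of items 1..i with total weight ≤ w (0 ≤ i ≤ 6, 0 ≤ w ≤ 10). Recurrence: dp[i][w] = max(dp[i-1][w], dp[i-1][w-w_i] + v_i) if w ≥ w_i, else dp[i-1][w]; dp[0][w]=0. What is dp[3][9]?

11

i\w   0   1   2   3   4   5   6   7   8   9  10
  0   0   0   0   0   0   0   0   0   0   0   0
  1   0   0   0   0   0   0   0  11  11  11  11
  2   0   0   0   0   0   0  10  11  11  11  11
  3   0   0   0   0   0   0  10  11  11  11  11
  4   0   0   0   0   0   0  10  11  11  11  11
  5   0   0   0  11  11  11  11  11  11  21  22
  6   0   0   6  11  11  17  17  17  17  21  22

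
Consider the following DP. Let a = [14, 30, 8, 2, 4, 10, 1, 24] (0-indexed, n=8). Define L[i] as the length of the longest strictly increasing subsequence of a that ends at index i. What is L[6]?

1

   i    0    1    2    3    4    5    6    7
a[i]   14   30    8    2    4   10    1   24
L[i]    1    2    1    1    2    3    1    4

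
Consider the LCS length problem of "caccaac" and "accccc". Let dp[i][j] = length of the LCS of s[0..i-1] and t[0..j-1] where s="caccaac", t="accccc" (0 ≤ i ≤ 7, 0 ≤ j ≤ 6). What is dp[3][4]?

2

   ''  a  c  c  c  c  c
''  0  0  0  0  0  0  0
 c  0  0  1  1  1  1  1
 a  0  1  1  1  1  1  1
 c  0  1  2  2  2  2  2
 c  0  1  2  3  3  3  3
 a  0  1  2  3  3  3  3
 a  0  1  2  3  3  3  3
 c  0  1  2  3  4  4  4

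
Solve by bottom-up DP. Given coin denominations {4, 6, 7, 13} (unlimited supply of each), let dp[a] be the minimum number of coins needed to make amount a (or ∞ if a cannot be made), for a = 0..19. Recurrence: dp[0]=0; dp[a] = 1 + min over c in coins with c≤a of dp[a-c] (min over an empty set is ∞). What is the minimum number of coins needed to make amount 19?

 a  0  1  2  3  4  5  6  7  8  9 10 11 12 13 14 15 16 17 18 19
dp  0  -  -  -  1  -  1  1  2  -  2  2  2  1  2  3  3  2  3  2
(- denotes ∞ / unreachable)

2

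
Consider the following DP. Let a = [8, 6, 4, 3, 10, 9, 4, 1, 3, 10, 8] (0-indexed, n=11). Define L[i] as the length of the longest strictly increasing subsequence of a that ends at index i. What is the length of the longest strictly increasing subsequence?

   i    0    1    2    3    4    5    6    7    8    9   10
a[i]    8    6    4    3   10    9    4    1    3   10    8
L[i]    1    1    1    1    2    2    2    1    2    3    3

3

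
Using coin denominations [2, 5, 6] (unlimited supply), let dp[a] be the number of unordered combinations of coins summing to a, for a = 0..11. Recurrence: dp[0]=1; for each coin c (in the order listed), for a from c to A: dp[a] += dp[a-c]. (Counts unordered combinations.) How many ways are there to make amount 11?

after  coin     0     1     2     3     4     5     6     7     8     9    10    11
          2     1     0     1     0     1     0     1     0     1     0     1     0
          5     1     0     1     0     1     1     1     1     1     1     2     1
          6     1     0     1     0     1     1     2     1     2     1     3     2

2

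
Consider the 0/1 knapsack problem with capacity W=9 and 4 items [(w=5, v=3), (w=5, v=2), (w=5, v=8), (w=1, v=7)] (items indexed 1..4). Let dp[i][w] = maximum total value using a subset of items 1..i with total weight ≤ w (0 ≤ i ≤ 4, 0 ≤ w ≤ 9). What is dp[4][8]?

15

i\w   0   1   2   3   4   5   6   7   8   9
  0   0   0   0   0   0   0   0   0   0   0
  1   0   0   0   0   0   3   3   3   3   3
  2   0   0   0   0   0   3   3   3   3   3
  3   0   0   0   0   0   8   8   8   8   8
  4   0   7   7   7   7   8  15  15  15  15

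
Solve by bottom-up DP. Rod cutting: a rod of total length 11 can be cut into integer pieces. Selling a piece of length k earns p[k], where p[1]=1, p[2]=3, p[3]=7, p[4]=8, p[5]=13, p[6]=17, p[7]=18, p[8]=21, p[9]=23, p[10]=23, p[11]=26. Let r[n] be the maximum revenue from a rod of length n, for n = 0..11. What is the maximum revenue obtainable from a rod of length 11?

30

   n    0    1    2    3    4    5    6    7    8    9   10   11
r[n]    0    1    3    7    8   13   17   18   21   24   26   30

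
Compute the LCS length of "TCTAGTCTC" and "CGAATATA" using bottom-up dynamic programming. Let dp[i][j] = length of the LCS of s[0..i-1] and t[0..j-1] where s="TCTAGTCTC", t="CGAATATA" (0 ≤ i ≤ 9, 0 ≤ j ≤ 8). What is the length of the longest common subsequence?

   ''  C  G  A  A  T  A  T  A
''  0  0  0  0  0  0  0  0  0
 T  0  0  0  0  0  1  1  1  1
 C  0  1  1  1  1  1  1  1  1
 T  0  1  1  1  1  2  2  2  2
 A  0  1  1  2  2  2  3  3  3
 G  0  1  2  2  2  2  3  3  3
 T  0  1  2  2  2  3  3  4  4
 C  0  1  2  2  2  3  3  4  4
 T  0  1  2  2  2  3  3  4  4
 C  0  1  2  2  2  3  3  4  4

4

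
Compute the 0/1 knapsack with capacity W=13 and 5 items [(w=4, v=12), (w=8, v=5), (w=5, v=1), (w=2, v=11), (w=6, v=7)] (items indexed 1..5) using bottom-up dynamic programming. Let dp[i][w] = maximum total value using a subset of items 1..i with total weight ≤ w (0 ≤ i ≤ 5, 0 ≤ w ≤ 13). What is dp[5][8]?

i\w   0   1   2   3   4   5   6   7   8   9  10  11  12  13
  0   0   0   0   0   0   0   0   0   0   0   0   0   0   0
  1   0   0   0   0  12  12  12  12  12  12  12  12  12  12
  2   0   0   0   0  12  12  12  12  12  12  12  12  17  17
  3   0   0   0   0  12  12  12  12  12  13  13  13  17  17
  4   0   0  11  11  12  12  23  23  23  23  23  24  24  24
  5   0   0  11  11  12  12  23  23  23  23  23  24  30  30

23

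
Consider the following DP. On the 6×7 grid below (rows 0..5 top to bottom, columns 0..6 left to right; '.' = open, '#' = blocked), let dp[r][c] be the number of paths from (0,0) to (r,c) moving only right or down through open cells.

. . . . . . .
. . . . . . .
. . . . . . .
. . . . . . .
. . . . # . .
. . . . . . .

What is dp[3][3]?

20

r\c   0   1   2   3   4   5   6
  0   1   1   1   1   1   1   1
  1   1   2   3   4   5   6   7
  2   1   3   6  10  15  21  28
  3   1   4  10  20  35  56  84
  4   1   5  15  35   0  56 140
  5   1   6  21  56  56 112 252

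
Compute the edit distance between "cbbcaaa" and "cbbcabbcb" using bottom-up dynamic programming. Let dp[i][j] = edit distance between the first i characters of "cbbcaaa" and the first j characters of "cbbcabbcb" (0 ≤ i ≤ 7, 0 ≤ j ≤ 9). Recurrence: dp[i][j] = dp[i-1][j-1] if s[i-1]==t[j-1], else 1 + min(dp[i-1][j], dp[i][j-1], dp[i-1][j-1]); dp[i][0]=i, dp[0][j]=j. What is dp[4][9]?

   ''  c  b  b  c  a  b  b  c  b
''  0  1  2  3  4  5  6  7  8  9
 c  1  0  1  2  3  4  5  6  7  8
 b  2  1  0  1  2  3  4  5  6  7
 b  3  2  1  0  1  2  3  4  5  6
 c  4  3  2  1  0  1  2  3  4  5
 a  5  4  3  2  1  0  1  2  3  4
 a  6  5  4  3  2  1  1  2  3  4
 a  7  6  5  4  3  2  2  2  3  4

5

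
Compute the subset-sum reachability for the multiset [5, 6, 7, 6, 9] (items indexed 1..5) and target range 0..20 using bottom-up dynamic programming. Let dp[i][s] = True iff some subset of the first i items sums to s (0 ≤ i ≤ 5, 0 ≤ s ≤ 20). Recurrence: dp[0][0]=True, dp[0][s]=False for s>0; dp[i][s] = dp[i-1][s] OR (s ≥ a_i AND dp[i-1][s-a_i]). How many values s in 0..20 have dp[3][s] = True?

i\s   0   1   2   3   4   5   6   7   8   9  10  11  12  13  14  15  16  17  18  19  20
  0   T   F   F   F   F   F   F   F   F   F   F   F   F   F   F   F   F   F   F   F   F
  1   T   F   F   F   F   T   F   F   F   F   F   F   F   F   F   F   F   F   F   F   F
  2   T   F   F   F   F   T   T   F   F   F   F   T   F   F   F   F   F   F   F   F   F
  3   T   F   F   F   F   T   T   T   F   F   F   T   T   T   F   F   F   F   T   F   F
  4   T   F   F   F   F   T   T   T   F   F   F   T   T   T   F   F   F   T   T   T   F
  5   T   F   F   F   F   T   T   T   F   T   F   T   T   T   T   T   T   T   T   T   T

8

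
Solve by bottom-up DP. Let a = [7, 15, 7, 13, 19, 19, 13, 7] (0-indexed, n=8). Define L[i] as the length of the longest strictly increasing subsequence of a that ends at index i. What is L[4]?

   i    0    1    2    3    4    5    6    7
a[i]    7   15    7   13   19   19   13    7
L[i]    1    2    1    2    3    3    2    1

3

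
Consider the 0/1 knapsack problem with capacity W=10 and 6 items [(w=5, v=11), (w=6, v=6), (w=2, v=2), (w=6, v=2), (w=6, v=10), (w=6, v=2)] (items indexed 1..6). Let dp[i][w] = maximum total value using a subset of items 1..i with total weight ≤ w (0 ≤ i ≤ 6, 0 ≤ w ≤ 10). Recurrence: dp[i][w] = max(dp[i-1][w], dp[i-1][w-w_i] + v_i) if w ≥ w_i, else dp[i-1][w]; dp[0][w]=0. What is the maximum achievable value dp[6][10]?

i\w   0   1   2   3   4   5   6   7   8   9  10
  0   0   0   0   0   0   0   0   0   0   0   0
  1   0   0   0   0   0  11  11  11  11  11  11
  2   0   0   0   0   0  11  11  11  11  11  11
  3   0   0   2   2   2  11  11  13  13  13  13
  4   0   0   2   2   2  11  11  13  13  13  13
  5   0   0   2   2   2  11  11  13  13  13  13
  6   0   0   2   2   2  11  11  13  13  13  13

13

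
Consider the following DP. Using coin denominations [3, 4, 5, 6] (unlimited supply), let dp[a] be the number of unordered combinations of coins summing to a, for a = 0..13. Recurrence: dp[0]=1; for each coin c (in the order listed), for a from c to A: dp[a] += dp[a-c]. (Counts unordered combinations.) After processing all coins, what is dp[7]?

1

after  coin     0     1     2     3     4     5     6     7     8     9    10    11    12    13
          3     1     0     0     1     0     0     1     0     0     1     0     0     1     0
          4     1     0     0     1     1     0     1     1     1     1     1     1     2     1
          5     1     0     0     1     1     1     1     1     2     2     2     2     3     3
          6     1     0     0     1     1     1     2     1     2     3     3     3     5     4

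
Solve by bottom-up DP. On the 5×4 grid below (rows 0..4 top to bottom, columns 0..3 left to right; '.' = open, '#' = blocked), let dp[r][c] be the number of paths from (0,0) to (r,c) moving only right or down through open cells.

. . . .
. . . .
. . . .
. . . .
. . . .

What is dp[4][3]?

r\c   0   1   2   3
  0   1   1   1   1
  1   1   2   3   4
  2   1   3   6  10
  3   1   4  10  20
  4   1   5  15  35

35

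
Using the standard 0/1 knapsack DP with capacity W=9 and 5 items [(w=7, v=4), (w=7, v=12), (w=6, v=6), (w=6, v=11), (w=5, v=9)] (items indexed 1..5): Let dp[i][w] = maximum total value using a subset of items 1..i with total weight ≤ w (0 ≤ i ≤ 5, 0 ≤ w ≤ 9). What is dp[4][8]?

i\w   0   1   2   3   4   5   6   7   8   9
  0   0   0   0   0   0   0   0   0   0   0
  1   0   0   0   0   0   0   0   4   4   4
  2   0   0   0   0   0   0   0  12  12  12
  3   0   0   0   0   0   0   6  12  12  12
  4   0   0   0   0   0   0  11  12  12  12
  5   0   0   0   0   0   9  11  12  12  12

12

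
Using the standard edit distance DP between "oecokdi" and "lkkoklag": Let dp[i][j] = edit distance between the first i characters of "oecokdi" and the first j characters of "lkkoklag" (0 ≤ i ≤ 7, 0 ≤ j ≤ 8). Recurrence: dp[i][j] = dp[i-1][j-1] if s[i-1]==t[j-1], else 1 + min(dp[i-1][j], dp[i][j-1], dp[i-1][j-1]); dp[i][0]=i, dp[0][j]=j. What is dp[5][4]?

   ''  l  k  k  o  k  l  a  g
''  0  1  2  3  4  5  6  7  8
 o  1  1  2  3  3  4  5  6  7
 e  2  2  2  3  4  4  5  6  7
 c  3  3  3  3  4  5  5  6  7
 o  4  4  4  4  3  4  5  6  7
 k  5  5  4  4  4  3  4  5  6
 d  6  6  5  5  5  4  4  5  6
 i  7  7  6  6  6  5  5  5  6

4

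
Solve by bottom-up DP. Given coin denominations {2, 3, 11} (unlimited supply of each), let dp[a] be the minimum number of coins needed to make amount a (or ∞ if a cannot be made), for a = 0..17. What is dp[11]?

1

 a  0  1  2  3  4  5  6  7  8  9 10 11 12 13 14 15 16 17
dp  0  -  1  1  2  2  2  3  3  3  4  1  4  2  2  3  3  3
(- denotes ∞ / unreachable)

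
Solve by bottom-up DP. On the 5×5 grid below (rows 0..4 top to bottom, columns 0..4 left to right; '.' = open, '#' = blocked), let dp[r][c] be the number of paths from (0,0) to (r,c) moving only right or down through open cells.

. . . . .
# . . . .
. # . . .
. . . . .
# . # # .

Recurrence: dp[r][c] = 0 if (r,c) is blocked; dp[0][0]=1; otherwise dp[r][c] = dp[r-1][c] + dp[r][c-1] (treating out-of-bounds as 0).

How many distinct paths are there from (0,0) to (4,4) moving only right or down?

r\c   0   1   2   3   4
  0   1   1   1   1   1
  1   0   1   2   3   4
  2   0   0   2   5   9
  3   0   0   2   7  16
  4   0   0   0   0  16

16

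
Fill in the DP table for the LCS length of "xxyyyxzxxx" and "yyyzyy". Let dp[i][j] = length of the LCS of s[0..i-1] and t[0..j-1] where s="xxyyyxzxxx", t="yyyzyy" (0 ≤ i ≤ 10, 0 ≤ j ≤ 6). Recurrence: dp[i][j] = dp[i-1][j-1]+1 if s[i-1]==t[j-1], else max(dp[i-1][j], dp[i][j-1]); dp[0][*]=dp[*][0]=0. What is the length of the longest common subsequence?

   ''  y  y  y  z  y  y
''  0  0  0  0  0  0  0
 x  0  0  0  0  0  0  0
 x  0  0  0  0  0  0  0
 y  0  1  1  1  1  1  1
 y  0  1  2  2  2  2  2
 y  0  1  2  3  3  3  3
 x  0  1  2  3  3  3  3
 z  0  1  2  3  4  4  4
 x  0  1  2  3  4  4  4
 x  0  1  2  3  4  4  4
 x  0  1  2  3  4  4  4

4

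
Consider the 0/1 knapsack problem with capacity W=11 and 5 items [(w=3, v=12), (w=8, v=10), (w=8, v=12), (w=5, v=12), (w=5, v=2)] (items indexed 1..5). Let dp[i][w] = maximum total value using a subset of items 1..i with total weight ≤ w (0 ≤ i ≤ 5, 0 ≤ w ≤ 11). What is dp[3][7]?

12

i\w   0   1   2   3   4   5   6   7   8   9  10  11
  0   0   0   0   0   0   0   0   0   0   0   0   0
  1   0   0   0  12  12  12  12  12  12  12  12  12
  2   0   0   0  12  12  12  12  12  12  12  12  22
  3   0   0   0  12  12  12  12  12  12  12  12  24
  4   0   0   0  12  12  12  12  12  24  24  24  24
  5   0   0   0  12  12  12  12  12  24  24  24  24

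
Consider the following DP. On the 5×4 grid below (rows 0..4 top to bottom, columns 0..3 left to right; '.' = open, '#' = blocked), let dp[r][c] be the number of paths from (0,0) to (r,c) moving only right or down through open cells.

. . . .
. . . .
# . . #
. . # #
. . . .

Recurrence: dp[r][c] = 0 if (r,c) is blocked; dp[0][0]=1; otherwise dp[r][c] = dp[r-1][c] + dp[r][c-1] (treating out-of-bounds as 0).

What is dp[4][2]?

r\c   0   1   2   3
  0   1   1   1   1
  1   1   2   3   4
  2   0   2   5   0
  3   0   2   0   0
  4   0   2   2   2

2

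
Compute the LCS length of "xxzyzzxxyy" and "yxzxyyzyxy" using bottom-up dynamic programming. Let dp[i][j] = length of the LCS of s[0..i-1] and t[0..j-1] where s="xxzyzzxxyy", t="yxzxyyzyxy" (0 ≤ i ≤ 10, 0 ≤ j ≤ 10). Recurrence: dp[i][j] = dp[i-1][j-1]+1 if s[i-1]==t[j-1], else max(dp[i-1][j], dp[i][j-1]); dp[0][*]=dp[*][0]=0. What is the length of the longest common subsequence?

6

   ''  y  x  z  x  y  y  z  y  x  y
''  0  0  0  0  0  0  0  0  0  0  0
 x  0  0  1  1  1  1  1  1  1  1  1
 x  0  0  1  1  2  2  2  2  2  2  2
 z  0  0  1  2  2  2  2  3  3  3  3
 y  0  1  1  2  2  3  3  3  4  4  4
 z  0  1  1  2  2  3  3  4  4  4  4
 z  0  1  1  2  2  3  3  4  4  4  4
 x  0  1  2  2  3  3  3  4  4  5  5
 x  0  1  2  2  3  3  3  4  4  5  5
 y  0  1  2  2  3  4  4  4  5  5  6
 y  0  1  2  2  3  4  5  5  5  5  6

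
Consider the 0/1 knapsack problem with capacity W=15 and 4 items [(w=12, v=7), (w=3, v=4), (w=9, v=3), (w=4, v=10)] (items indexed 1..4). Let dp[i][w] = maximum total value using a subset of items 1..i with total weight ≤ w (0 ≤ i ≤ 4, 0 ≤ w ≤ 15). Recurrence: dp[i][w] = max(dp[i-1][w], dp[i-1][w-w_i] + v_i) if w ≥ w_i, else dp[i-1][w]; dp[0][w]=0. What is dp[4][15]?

i\w   0   1   2   3   4   5   6   7   8   9  10  11  12  13  14  15
  0   0   0   0   0   0   0   0   0   0   0   0   0   0   0   0   0
  1   0   0   0   0   0   0   0   0   0   0   0   0   7   7   7   7
  2   0   0   0   4   4   4   4   4   4   4   4   4   7   7   7  11
  3   0   0   0   4   4   4   4   4   4   4   4   4   7   7   7  11
  4   0   0   0   4  10  10  10  14  14  14  14  14  14  14  14  14

14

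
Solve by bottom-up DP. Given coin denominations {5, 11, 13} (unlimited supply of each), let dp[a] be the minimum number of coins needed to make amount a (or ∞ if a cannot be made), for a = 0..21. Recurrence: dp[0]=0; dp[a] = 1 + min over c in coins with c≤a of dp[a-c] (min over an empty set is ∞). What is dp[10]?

2

 a  0  1  2  3  4  5  6  7  8  9 10 11 12 13 14 15 16 17 18 19 20 21
dp  0  -  -  -  -  1  -  -  -  -  2  1  -  1  -  3  2  -  2  -  4  3
(- denotes ∞ / unreachable)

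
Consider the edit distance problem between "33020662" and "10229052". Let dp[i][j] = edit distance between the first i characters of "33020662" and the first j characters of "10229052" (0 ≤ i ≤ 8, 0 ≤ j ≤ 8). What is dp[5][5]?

4

   ''  1  0  2  2  9  0  5  2
''  0  1  2  3  4  5  6  7  8
 3  1  1  2  3  4  5  6  7  8
 3  2  2  2  3  4  5  6  7  8
 0  3  3  2  3  4  5  5  6  7
 2  4  4  3  2  3  4  5  6  6
 0  5  5  4  3  3  4  4  5  6
 6  6  6  5  4  4  4  5  5  6
 6  7  7  6  5  5  5  5  6  6
 2  8  8  7  6  5  6  6  6  6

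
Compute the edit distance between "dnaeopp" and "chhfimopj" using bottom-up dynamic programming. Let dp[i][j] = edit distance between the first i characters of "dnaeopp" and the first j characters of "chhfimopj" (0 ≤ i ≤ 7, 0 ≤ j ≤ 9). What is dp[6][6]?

6

   ''  c  h  h  f  i  m  o  p  j
''  0  1  2  3  4  5  6  7  8  9
 d  1  1  2  3  4  5  6  7  8  9
 n  2  2  2  3  4  5  6  7  8  9
 a  3  3  3  3  4  5  6  7  8  9
 e  4  4  4  4  4  5  6  7  8  9
 o  5  5  5  5  5  5  6  6  7  8
 p  6  6  6  6  6  6  6  7  6  7
 p  7  7  7  7  7  7  7  7  7  7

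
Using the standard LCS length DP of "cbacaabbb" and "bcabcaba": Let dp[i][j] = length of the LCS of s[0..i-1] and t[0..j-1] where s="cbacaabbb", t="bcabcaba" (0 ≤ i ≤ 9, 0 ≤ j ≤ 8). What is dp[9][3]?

3

   ''  b  c  a  b  c  a  b  a
''  0  0  0  0  0  0  0  0  0
 c  0  0  1  1  1  1  1  1  1
 b  0  1  1  1  2  2  2  2  2
 a  0  1  1  2  2  2  3  3  3
 c  0  1  2  2  2  3  3  3  3
 a  0  1  2  3  3  3  4  4  4
 a  0  1  2  3  3  3  4  4  5
 b  0  1  2  3  4  4  4  5  5
 b  0  1  2  3  4  4  4  5  5
 b  0  1  2  3  4  4  4  5  5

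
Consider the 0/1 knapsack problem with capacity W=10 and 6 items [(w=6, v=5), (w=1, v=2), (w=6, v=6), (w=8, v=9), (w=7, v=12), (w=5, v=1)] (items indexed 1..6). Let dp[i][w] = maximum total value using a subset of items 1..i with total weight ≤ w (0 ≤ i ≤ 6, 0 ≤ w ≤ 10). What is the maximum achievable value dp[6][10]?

i\w   0   1   2   3   4   5   6   7   8   9  10
  0   0   0   0   0   0   0   0   0   0   0   0
  1   0   0   0   0   0   0   5   5   5   5   5
  2   0   2   2   2   2   2   5   7   7   7   7
  3   0   2   2   2   2   2   6   8   8   8   8
  4   0   2   2   2   2   2   6   8   9  11  11
  5   0   2   2   2   2   2   6  12  14  14  14
  6   0   2   2   2   2   2   6  12  14  14  14

14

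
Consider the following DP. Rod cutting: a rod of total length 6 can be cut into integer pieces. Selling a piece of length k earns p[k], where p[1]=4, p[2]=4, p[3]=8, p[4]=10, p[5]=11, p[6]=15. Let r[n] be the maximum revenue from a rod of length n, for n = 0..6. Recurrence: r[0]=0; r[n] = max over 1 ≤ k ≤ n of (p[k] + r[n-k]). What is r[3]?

12

   n    0    1    2    3    4    5    6
r[n]    0    4    8   12   16   20   24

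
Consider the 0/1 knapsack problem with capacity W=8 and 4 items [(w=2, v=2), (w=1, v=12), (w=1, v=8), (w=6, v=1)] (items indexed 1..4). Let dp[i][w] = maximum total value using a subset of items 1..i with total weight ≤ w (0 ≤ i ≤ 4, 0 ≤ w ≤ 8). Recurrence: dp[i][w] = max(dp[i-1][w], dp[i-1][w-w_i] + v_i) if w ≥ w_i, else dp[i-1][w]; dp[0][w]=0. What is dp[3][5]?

22

i\w   0   1   2   3   4   5   6   7   8
  0   0   0   0   0   0   0   0   0   0
  1   0   0   2   2   2   2   2   2   2
  2   0  12  12  14  14  14  14  14  14
  3   0  12  20  20  22  22  22  22  22
  4   0  12  20  20  22  22  22  22  22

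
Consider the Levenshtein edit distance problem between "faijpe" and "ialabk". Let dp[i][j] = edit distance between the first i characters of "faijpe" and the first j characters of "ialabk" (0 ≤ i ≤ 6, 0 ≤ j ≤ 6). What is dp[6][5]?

5

   ''  i  a  l  a  b  k
''  0  1  2  3  4  5  6
 f  1  1  2  3  4  5  6
 a  2  2  1  2  3  4  5
 i  3  2  2  2  3  4  5
 j  4  3  3  3  3  4  5
 p  5  4  4  4  4  4  5
 e  6  5  5  5  5  5  5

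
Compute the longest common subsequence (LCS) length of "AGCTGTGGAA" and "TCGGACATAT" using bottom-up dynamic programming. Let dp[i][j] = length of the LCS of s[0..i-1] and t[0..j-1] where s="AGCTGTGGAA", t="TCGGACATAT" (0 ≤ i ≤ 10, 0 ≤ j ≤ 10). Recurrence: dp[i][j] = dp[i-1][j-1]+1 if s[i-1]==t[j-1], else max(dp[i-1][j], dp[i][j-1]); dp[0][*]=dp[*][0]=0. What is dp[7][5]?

3

   ''  T  C  G  G  A  C  A  T  A  T
''  0  0  0  0  0  0  0  0  0  0  0
 A  0  0  0  0  0  1  1  1  1  1  1
 G  0  0  0  1  1  1  1  1  1  1  1
 C  0  0  1  1  1  1  2  2  2  2  2
 T  0  1  1  1  1  1  2  2  3  3  3
 G  0  1  1  2  2  2  2  2  3  3  3
 T  0  1  1  2  2  2  2  2  3  3  4
 G  0  1  1  2  3  3  3  3  3  3  4
 G  0  1  1  2  3  3  3  3  3  3  4
 A  0  1  1  2  3  4  4  4  4  4  4
 A  0  1  1  2  3  4  4  5  5  5  5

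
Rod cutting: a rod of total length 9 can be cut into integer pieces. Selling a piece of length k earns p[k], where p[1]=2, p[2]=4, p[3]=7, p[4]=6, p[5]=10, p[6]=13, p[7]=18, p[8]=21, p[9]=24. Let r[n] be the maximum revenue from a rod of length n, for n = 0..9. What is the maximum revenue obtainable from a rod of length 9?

   n    0    1    2    3    4    5    6    7    8    9
r[n]    0    2    4    7    9   11   14   18   21   24

24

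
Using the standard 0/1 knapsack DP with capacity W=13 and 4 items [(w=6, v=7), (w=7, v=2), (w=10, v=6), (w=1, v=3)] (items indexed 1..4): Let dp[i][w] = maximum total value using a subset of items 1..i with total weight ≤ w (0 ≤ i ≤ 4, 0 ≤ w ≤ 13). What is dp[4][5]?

3

i\w   0   1   2   3   4   5   6   7   8   9  10  11  12  13
  0   0   0   0   0   0   0   0   0   0   0   0   0   0   0
  1   0   0   0   0   0   0   7   7   7   7   7   7   7   7
  2   0   0   0   0   0   0   7   7   7   7   7   7   7   9
  3   0   0   0   0   0   0   7   7   7   7   7   7   7   9
  4   0   3   3   3   3   3   7  10  10  10  10  10  10  10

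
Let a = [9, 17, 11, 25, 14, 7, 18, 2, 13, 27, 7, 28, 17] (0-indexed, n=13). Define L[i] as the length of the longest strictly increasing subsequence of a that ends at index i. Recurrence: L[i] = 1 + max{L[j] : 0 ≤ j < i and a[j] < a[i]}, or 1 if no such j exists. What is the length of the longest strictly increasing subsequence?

   i    0    1    2    3    4    5    6    7    8    9   10   11   12
a[i]    9   17   11   25   14    7   18    2   13   27    7   28   17
L[i]    1    2    2    3    3    1    4    1    3    5    2    6    4

6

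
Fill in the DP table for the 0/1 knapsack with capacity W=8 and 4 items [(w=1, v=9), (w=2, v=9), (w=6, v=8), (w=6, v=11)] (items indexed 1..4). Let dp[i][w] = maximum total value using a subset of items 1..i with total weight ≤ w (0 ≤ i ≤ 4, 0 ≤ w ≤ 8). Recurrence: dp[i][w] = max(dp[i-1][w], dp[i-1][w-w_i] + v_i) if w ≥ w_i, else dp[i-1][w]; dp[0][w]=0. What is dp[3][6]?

i\w   0   1   2   3   4   5   6   7   8
  0   0   0   0   0   0   0   0   0   0
  1   0   9   9   9   9   9   9   9   9
  2   0   9   9  18  18  18  18  18  18
  3   0   9   9  18  18  18  18  18  18
  4   0   9   9  18  18  18  18  20  20

18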